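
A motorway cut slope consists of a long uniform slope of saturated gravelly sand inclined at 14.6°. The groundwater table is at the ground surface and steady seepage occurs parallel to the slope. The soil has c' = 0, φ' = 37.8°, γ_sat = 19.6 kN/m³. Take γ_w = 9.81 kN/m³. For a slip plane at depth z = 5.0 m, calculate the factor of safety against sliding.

FS = 1.49

With seepage parallel to the slope and the water table at the surface, the effective normal stress on the slip plane uses the buoyant unit weight γ' = γ_sat − γ_w while the driving shear stress uses γ_sat:
FS = [c' + γ' z cos²β tanφ'] / [γ_sat z sinβ cosβ]
(For c' = 0 this reduces to FS = (γ'/γ_sat)·tanφ'/tanβ.)
γ' = 19.6 − 9.81 = 9.79 kN/m³
Numerator = 0.0 + 9.79·5.0·cos²14.6°·tan37.8° = 0.0 + 9.79·5.0·0.9365·0.7757 = 35.557 kPa
Denominator = 19.6·5.0·sin14.6°·cos14.6° = 19.6·5.0·0.2521·0.9677 = 23.905 kPa
FS = 35.557 / 23.905 = 1.487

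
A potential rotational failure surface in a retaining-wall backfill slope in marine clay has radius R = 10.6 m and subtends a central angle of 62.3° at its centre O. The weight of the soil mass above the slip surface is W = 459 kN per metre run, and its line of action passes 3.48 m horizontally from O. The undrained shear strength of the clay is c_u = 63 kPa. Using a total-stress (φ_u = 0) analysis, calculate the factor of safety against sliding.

Taking moments about the centre O, the resisting moment is provided by the undrained shear strength acting along the arc:
Arc length L_a = R·θ = 10.6·(62.3°·π/180) = 10.6·1.0873 = 11.53 m
M_R = c_u·L_a·R = 63·11.53·10.6 = 7696.9 kN·m/m
M_D = W·d = 459·3.48 = 1597.3 kN·m/m
FS = M_R / M_D = 7696.9 / 1597.3 = 4.819

FS = 4.82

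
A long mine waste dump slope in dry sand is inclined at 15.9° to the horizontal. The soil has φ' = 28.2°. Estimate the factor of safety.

For a dry cohesionless infinite slope the factor of safety is FS = tanφ' / tanβ.
FS = tan28.2° / tan15.9° = 0.5362 / 0.2849 = 1.882

FS = 1.88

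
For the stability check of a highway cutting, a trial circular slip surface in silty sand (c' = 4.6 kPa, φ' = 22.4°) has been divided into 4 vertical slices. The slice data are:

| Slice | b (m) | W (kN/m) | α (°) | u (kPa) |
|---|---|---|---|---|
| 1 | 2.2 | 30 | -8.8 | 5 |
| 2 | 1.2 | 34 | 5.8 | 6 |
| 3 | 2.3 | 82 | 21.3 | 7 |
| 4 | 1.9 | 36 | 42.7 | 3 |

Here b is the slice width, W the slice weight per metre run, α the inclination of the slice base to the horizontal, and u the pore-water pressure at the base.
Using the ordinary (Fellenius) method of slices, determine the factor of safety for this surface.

FS = 1.69

Ordinary method of slices: FS = Σ[c'·Δl_i + (W_i cosα_i − u_i·Δl_i)·tanφ'] / Σ W_i sinα_i, with Δl_i = b_i / cosα_i.
Slice 1: Δl = 2.2/cos(-8.8°) = 2.226 m; N'_1 = 30·cos(-8.8°) − 5·2.226 = 18.5; c'Δl = 10.24; W sinα = -4.6
Slice 2: Δl = 1.2/cos5.8° = 1.206 m; N'_2 = 34·cos5.8° − 6·1.206 = 26.6; c'Δl = 5.55; W sinα = 3.4
Slice 3: Δl = 2.3/cos21.3° = 2.469 m; N'_3 = 82·cos21.3° − 7·2.469 = 59.1; c'Δl = 11.36; W sinα = 29.8
Slice 4: Δl = 1.9/cos42.7° = 2.585 m; N'_4 = 36·cos42.7° − 3·2.585 = 18.7; c'Δl = 11.89; W sinα = 24.4
Σc'Δl = 39.0 kN/m; ΣN' = 122.9 kN/m; ΣW sinα = 53.0 kN/m
Resisting = 39.0 + 122.9·tan22.4° = 39.0 + 50.7 = 89.7 kN/m
FS = 89.7 / 53.0 = 1.691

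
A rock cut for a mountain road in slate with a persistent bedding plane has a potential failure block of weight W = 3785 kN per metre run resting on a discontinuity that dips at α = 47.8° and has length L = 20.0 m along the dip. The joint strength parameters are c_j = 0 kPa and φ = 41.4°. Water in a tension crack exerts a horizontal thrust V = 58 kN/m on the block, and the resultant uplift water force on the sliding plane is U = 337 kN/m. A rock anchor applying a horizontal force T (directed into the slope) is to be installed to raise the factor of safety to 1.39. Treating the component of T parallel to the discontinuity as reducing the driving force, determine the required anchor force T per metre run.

T = 1289 kN/m

Resolving forces along and normal to the sliding plane, with the horizontal anchor force T adding T·sinα to the effective normal force and T·cosα acting up the plane against the driving force:
FS = [c_jL + (W cosα − U − V sinα + T sinα) tanφ] / [W sinα + V cosα − T cosα]
Without the anchor: N' = 2162.5 kN/m, driving T_d = 2842.9 kN/m, resisting R = 0·20.0 + 2162.5·tan41.4° = 1906.5 kN/m, FS = 0.67.
Setting FS = 1.39 and solving for T:
1.39·(2842.9 − T cos47.8°) = 1906.5 + T sin47.8°·tan41.4°
T·(sin47.8°·tan41.4° + 1.39·cos47.8°) = 1.39·2842.9 − 1906.5
T·(0.7408·0.8816 + 1.39·0.6717) = 3951.6 − 1906.5 = 2045.1
T·1.5868 = 2045.1
T = 1288.8 kN/m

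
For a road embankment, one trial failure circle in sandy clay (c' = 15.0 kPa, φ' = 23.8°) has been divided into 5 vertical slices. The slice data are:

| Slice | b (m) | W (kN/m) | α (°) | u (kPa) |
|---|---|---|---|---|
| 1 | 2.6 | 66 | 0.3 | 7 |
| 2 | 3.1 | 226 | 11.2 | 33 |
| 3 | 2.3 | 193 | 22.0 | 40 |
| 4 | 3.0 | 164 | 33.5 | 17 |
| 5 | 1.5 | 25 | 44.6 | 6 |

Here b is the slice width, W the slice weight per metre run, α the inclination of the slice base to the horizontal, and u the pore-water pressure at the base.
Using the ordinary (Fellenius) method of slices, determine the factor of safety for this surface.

Ordinary method of slices: FS = Σ[c'·Δl_i + (W_i cosα_i − u_i·Δl_i)·tanφ'] / Σ W_i sinα_i, with Δl_i = b_i / cosα_i.
Slice 1: Δl = 2.6/cos0.3° = 2.600 m; N'_1 = 66·cos0.3° − 7·2.600 = 47.8; c'Δl = 39.00; W sinα = 0.3
Slice 2: Δl = 3.1/cos11.2° = 3.160 m; N'_2 = 226·cos11.2° − 33·3.160 = 117.4; c'Δl = 47.40; W sinα = 43.9
Slice 3: Δl = 2.3/cos22.0° = 2.481 m; N'_3 = 193·cos22.0° − 40·2.481 = 79.7; c'Δl = 37.21; W sinα = 72.3
Slice 4: Δl = 3.0/cos33.5° = 3.598 m; N'_4 = 164·cos33.5° − 17·3.598 = 75.6; c'Δl = 53.96; W sinα = 90.5
Slice 5: Δl = 1.5/cos44.6° = 2.107 m; N'_5 = 25·cos44.6° − 6·2.107 = 5.2; c'Δl = 31.60; W sinα = 17.6
Σc'Δl = 209.2 kN/m; ΣN' = 325.7 kN/m; ΣW sinα = 224.6 kN/m
Resisting = 209.2 + 325.7·tan23.8° = 209.2 + 143.6 = 352.8 kN/m
FS = 352.8 / 224.6 = 1.571

FS = 1.57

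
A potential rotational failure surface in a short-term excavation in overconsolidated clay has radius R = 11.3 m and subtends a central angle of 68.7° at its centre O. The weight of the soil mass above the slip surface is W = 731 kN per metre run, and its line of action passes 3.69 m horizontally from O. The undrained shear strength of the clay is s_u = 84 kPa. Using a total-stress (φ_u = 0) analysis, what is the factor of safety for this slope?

FS = 4.77

Taking moments about the centre O, the resisting moment is provided by the undrained shear strength acting along the arc:
Arc length L_a = R·θ = 11.3·(68.7°·π/180) = 11.3·1.1990 = 13.55 m
M_R = s_u·L_a·R = 84·13.55·11.3 = 12860.9 kN·m/m
M_D = W·d = 731·3.69 = 2697.4 kN·m/m
FS = M_R / M_D = 12860.9 / 2697.4 = 4.768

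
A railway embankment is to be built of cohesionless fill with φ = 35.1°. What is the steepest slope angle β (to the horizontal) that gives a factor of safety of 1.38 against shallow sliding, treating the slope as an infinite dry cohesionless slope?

β = 27.0°

For an infinite dry cohesionless slope FS = tanφ/tanβ, so tanβ = tanφ / FS.
tanβ = tan35.1° / 1.38 = 0.7028 / 1.38 = 0.5093
β = arctan(0.5093) = 26.99°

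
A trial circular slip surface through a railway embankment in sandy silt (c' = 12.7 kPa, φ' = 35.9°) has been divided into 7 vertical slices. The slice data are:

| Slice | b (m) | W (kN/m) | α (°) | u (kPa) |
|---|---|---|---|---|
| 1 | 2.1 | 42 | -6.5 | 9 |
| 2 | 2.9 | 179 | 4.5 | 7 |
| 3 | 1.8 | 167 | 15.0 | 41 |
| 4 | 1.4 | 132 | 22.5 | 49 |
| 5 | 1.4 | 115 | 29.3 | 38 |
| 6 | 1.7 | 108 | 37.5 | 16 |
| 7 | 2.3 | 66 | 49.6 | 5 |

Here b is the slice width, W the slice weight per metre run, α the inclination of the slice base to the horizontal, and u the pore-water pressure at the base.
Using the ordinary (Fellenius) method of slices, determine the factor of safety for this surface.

Ordinary method of slices: FS = Σ[c'·Δl_i + (W_i cosα_i − u_i·Δl_i)·tanφ'] / Σ W_i sinα_i, with Δl_i = b_i / cosα_i.
Slice 1: Δl = 2.1/cos(-6.5°) = 2.114 m; N'_1 = 42·cos(-6.5°) − 9·2.114 = 22.7; c'Δl = 26.84; W sinα = -4.8
Slice 2: Δl = 2.9/cos4.5° = 2.909 m; N'_2 = 179·cos4.5° − 7·2.909 = 158.1; c'Δl = 36.94; W sinα = 14.0
Slice 3: Δl = 1.8/cos15.0° = 1.863 m; N'_3 = 167·cos15.0° − 41·1.863 = 84.9; c'Δl = 23.67; W sinα = 43.2
Slice 4: Δl = 1.4/cos22.5° = 1.515 m; N'_4 = 132·cos22.5° − 49·1.515 = 47.7; c'Δl = 19.24; W sinα = 50.5
Slice 5: Δl = 1.4/cos29.3° = 1.605 m; N'_5 = 115·cos29.3° − 38·1.605 = 39.3; c'Δl = 20.39; W sinα = 56.3
Slice 6: Δl = 1.7/cos37.5° = 2.143 m; N'_6 = 108·cos37.5° − 16·2.143 = 51.4; c'Δl = 27.21; W sinα = 65.7
Slice 7: Δl = 2.3/cos49.6° = 3.549 m; N'_7 = 66·cos49.6° − 5·3.549 = 25.0; c'Δl = 45.07; W sinα = 50.3
Σc'Δl = 199.4 kN/m; ΣN' = 429.1 kN/m; ΣW sinα = 275.3 kN/m
Resisting = 199.4 + 429.1·tan35.9° = 199.4 + 310.6 = 510.0 kN/m
FS = 510.0 / 275.3 = 1.852

FS = 1.85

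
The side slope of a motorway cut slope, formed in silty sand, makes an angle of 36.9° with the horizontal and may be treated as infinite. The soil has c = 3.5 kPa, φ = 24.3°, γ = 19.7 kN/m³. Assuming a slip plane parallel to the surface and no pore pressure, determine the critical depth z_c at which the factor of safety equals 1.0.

z_c = 0.93 m

Setting FS = 1.00 in FS = [c + γz cos²β tanφ] / [γz sinβ cosβ] and solving for z:
z = c / [γ cosβ (FS·sinβ − cosβ·tanφ)]
  = 3.5 / [19.7·cos36.9°·(1.00·sin36.9° − cos36.9°·tan24.3°)]
  = 3.5 / [19.7·0.7997·(1.00·0.6004 − 0.7997·0.4515)]
  = 3.5 / 3.7706 = 0.928 m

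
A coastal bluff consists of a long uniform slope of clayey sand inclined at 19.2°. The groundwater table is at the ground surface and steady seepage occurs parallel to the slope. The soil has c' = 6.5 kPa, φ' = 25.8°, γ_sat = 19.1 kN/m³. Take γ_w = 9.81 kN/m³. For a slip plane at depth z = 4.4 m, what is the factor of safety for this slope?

With seepage parallel to the slope and the water table at the surface, the effective normal stress on the slip plane uses the buoyant unit weight γ' = γ_sat − γ_w while the driving shear stress uses γ_sat:
FS = [c' + γ' z cos²β tanφ'] / [γ_sat z sinβ cosβ]
γ' = 19.1 − 9.81 = 9.29 kN/m³
Numerator = 6.5 + 9.29·4.4·cos²19.2°·tan25.8° = 6.5 + 9.29·4.4·0.8918·0.4834 = 24.123 kPa
Denominator = 19.1·4.4·sin19.2°·cos19.2° = 19.1·4.4·0.3289·0.9444 = 26.101 kPa
FS = 24.123 / 26.101 = 0.924

FS = 0.92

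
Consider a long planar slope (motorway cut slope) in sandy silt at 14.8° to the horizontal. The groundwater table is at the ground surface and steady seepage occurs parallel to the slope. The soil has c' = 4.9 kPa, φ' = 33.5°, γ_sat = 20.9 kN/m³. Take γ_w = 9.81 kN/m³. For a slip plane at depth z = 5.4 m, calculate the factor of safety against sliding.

FS = 1.51

With seepage parallel to the slope and the water table at the surface, the effective normal stress on the slip plane uses the buoyant unit weight γ' = γ_sat − γ_w while the driving shear stress uses γ_sat:
FS = [c' + γ' z cos²β tanφ'] / [γ_sat z sinβ cosβ]
γ' = 20.9 − 9.81 = 11.09 kN/m³
Numerator = 4.9 + 11.09·5.4·cos²14.8°·tan33.5° = 4.9 + 11.09·5.4·0.9347·0.6619 = 41.951 kPa
Denominator = 20.9·5.4·sin14.8°·cos14.8° = 20.9·5.4·0.2554·0.9668 = 27.873 kPa
FS = 41.951 / 27.873 = 1.505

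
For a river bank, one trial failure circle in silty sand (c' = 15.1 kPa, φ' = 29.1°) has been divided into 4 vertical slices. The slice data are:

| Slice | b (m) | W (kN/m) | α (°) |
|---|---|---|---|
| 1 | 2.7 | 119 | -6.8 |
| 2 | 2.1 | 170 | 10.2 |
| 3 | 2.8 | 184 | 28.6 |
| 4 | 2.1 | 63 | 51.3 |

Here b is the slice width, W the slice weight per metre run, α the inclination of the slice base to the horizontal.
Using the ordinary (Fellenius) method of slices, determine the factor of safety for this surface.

FS = 2.89

Ordinary method of slices: FS = Σ[c'·Δl_i + (W_i cosα_i)·tanφ'] / Σ W_i sinα_i, with Δl_i = b_i / cosα_i.
Slice 1: Δl = 2.7/cos(-6.8°) = 2.719 m; N'_1 = 119·cos(-6.8°) = 118.2; c'Δl = 41.06; W sinα = -14.1
Slice 2: Δl = 2.1/cos10.2° = 2.134 m; N'_2 = 170·cos10.2° = 167.3; c'Δl = 32.22; W sinα = 30.1
Slice 3: Δl = 2.8/cos28.6° = 3.189 m; N'_3 = 184·cos28.6° = 161.5; c'Δl = 48.16; W sinα = 88.1
Slice 4: Δl = 2.1/cos51.3° = 3.359 m; N'_4 = 63·cos51.3° = 39.4; c'Δl = 50.72; W sinα = 49.2
Σc'Δl = 172.2 kN/m; ΣN' = 486.4 kN/m; ΣW sinα = 153.3 kN/m
Resisting = 172.2 + 486.4·tan29.1° = 172.2 + 270.7 = 442.9 kN/m
FS = 442.9 / 153.3 = 2.890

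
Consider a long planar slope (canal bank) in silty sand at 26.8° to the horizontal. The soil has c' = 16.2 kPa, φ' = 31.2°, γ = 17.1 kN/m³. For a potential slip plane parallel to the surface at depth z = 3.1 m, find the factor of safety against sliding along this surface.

FS = 1.96

For an infinite slope with a slip plane parallel to the surface (no pore pressure): FS = [c' + γz cos²β tanφ'] / [γz sinβ cosβ].
γz = 17.1·3.1 = 53.01 kN/m²
Numerator = 16.2 + 53.01·cos²26.8°·tan31.2° = 16.2 + 53.01·0.7967·0.6056 = 41.778 kPa
Denominator = 53.01·sin26.8°·cos26.8° = 53.01·0.4509·0.8926 = 21.334 kPa
FS = 41.778 / 21.334 = 1.958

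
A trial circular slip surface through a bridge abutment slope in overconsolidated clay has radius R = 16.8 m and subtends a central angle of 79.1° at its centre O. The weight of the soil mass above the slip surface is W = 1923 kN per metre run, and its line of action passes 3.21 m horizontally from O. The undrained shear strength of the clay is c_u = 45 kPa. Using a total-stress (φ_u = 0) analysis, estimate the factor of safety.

FS = 2.84

Taking moments about the centre O, the resisting moment is provided by the undrained shear strength acting along the arc:
Arc length L_a = R·θ = 16.8·(79.1°·π/180) = 16.8·1.3806 = 23.19 m
M_R = c_u·L_a·R = 45·23.19·16.8 = 17534.2 kN·m/m
M_D = W·d = 1923·3.21 = 6172.8 kN·m/m
FS = M_R / M_D = 17534.2 / 6172.8 = 2.841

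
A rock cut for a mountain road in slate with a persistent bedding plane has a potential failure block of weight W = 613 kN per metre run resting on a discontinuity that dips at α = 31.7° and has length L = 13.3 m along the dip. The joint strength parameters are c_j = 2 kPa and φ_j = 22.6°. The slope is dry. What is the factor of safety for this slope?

Resolving the block weight along and normal to the plane and applying the Mohr–Coulomb strength on the joint:
N' = W cosα = 613·cos31.7° = 521.5 kN/m
Driving force T = W sinα = 613·sin31.7° = 322.1 kN/m
Resisting force R = c_j·L + N'·tanφ_j = 2·13.3 + 521.5·tan22.6° = 26.6 + 217.1 = 243.7 kN/m
FS = R / T = 243.7 / 322.1 = 0.757

FS = 0.76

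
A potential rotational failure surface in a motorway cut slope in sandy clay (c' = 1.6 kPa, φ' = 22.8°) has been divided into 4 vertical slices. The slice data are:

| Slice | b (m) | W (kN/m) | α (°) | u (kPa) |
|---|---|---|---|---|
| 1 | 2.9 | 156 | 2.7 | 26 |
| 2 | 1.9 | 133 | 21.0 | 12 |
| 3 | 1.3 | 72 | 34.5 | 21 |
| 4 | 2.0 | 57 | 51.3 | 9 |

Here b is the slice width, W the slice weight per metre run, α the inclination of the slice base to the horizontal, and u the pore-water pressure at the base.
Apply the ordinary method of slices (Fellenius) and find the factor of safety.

Ordinary method of slices: FS = Σ[c'·Δl_i + (W_i cosα_i − u_i·Δl_i)·tanφ'] / Σ W_i sinα_i, with Δl_i = b_i / cosα_i.
Slice 1: Δl = 2.9/cos2.7° = 2.903 m; N'_1 = 156·cos2.7° − 26·2.903 = 80.3; c'Δl = 4.65; W sinα = 7.3
Slice 2: Δl = 1.9/cos21.0° = 2.035 m; N'_2 = 133·cos21.0° − 12·2.035 = 99.7; c'Δl = 3.26; W sinα = 47.7
Slice 3: Δl = 1.3/cos34.5° = 1.577 m; N'_3 = 72·cos34.5° − 21·1.577 = 26.2; c'Δl = 2.52; W sinα = 40.8
Slice 4: Δl = 2.0/cos51.3° = 3.199 m; N'_4 = 57·cos51.3° − 9·3.199 = 6.9; c'Δl = 5.12; W sinα = 44.5
Σc'Δl = 15.5 kN/m; ΣN' = 213.1 kN/m; ΣW sinα = 140.3 kN/m
Resisting = 15.5 + 213.1·tan22.8° = 15.5 + 89.6 = 105.1 kN/m
FS = 105.1 / 140.3 = 0.750

FS = 0.75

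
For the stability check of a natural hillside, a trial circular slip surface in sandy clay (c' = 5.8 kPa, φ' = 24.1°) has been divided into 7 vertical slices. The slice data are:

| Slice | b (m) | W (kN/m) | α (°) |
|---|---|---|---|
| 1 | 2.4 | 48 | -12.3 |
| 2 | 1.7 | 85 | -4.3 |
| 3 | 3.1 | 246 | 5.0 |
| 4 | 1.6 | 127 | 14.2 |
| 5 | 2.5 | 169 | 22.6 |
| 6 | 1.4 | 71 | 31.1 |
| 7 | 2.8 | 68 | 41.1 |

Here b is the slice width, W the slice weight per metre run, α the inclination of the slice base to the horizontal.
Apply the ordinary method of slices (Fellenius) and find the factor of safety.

FS = 2.42

Ordinary method of slices: FS = Σ[c'·Δl_i + (W_i cosα_i)·tanφ'] / Σ W_i sinα_i, with Δl_i = b_i / cosα_i.
Slice 1: Δl = 2.4/cos(-12.3°) = 2.456 m; N'_1 = 48·cos(-12.3°) = 46.9; c'Δl = 14.25; W sinα = -10.2
Slice 2: Δl = 1.7/cos(-4.3°) = 1.705 m; N'_2 = 85·cos(-4.3°) = 84.8; c'Δl = 9.89; W sinα = -6.4
Slice 3: Δl = 3.1/cos5.0° = 3.112 m; N'_3 = 246·cos5.0° = 245.1; c'Δl = 18.05; W sinα = 21.4
Slice 4: Δl = 1.6/cos14.2° = 1.650 m; N'_4 = 127·cos14.2° = 123.1; c'Δl = 9.57; W sinα = 31.2
Slice 5: Δl = 2.5/cos22.6° = 2.708 m; N'_5 = 169·cos22.6° = 156.0; c'Δl = 15.71; W sinα = 64.9
Slice 6: Δl = 1.4/cos31.1° = 1.635 m; N'_6 = 71·cos31.1° = 60.8; c'Δl = 9.48; W sinα = 36.7
Slice 7: Δl = 2.8/cos41.1° = 3.716 m; N'_7 = 68·cos41.1° = 51.2; c'Δl = 21.55; W sinα = 44.7
Σc'Δl = 98.5 kN/m; ΣN' = 767.9 kN/m; ΣW sinα = 182.3 kN/m
Resisting = 98.5 + 767.9·tan24.1° = 98.5 + 343.5 = 442.0 kN/m
FS = 442.0 / 182.3 = 2.424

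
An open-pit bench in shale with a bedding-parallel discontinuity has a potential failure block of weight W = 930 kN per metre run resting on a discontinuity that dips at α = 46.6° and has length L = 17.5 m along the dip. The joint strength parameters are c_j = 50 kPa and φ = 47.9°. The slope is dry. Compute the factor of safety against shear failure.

Resolving the block weight along and normal to the plane and applying the Mohr–Coulomb strength on the joint:
N' = W cosα = 930·cos46.6° = 639.0 kN/m
Driving force T = W sinα = 930·sin46.6° = 675.7 kN/m
Resisting force R = c_j·L + N'·tanφ = 50·17.5 + 639.0·tan47.9° = 875.0 + 707.2 = 1582.2 kN/m
FS = R / T = 1582.2 / 675.7 = 2.342

FS = 2.34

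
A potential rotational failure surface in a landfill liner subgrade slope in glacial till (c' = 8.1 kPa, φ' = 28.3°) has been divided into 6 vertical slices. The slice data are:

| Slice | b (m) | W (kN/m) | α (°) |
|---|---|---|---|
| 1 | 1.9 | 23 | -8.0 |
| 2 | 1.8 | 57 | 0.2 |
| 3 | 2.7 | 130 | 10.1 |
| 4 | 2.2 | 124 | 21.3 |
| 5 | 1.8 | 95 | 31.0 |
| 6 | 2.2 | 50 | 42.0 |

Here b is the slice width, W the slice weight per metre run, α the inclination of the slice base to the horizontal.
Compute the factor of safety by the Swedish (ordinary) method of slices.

FS = 2.38

Ordinary method of slices: FS = Σ[c'·Δl_i + (W_i cosα_i)·tanφ'] / Σ W_i sinα_i, with Δl_i = b_i / cosα_i.
Slice 1: Δl = 1.9/cos(-8.0°) = 1.919 m; N'_1 = 23·cos(-8.0°) = 22.8; c'Δl = 15.54; W sinα = -3.2
Slice 2: Δl = 1.8/cos0.2° = 1.800 m; N'_2 = 57·cos0.2° = 57.0; c'Δl = 14.58; W sinα = 0.2
Slice 3: Δl = 2.7/cos10.1° = 2.743 m; N'_3 = 130·cos10.1° = 128.0; c'Δl = 22.21; W sinα = 22.8
Slice 4: Δl = 2.2/cos21.3° = 2.361 m; N'_4 = 124·cos21.3° = 115.5; c'Δl = 19.13; W sinα = 45.0
Slice 5: Δl = 1.8/cos31.0° = 2.100 m; N'_5 = 95·cos31.0° = 81.4; c'Δl = 17.01; W sinα = 48.9
Slice 6: Δl = 2.2/cos42.0° = 2.960 m; N'_6 = 50·cos42.0° = 37.2; c'Δl = 23.98; W sinα = 33.5
Σc'Δl = 112.5 kN/m; ΣN' = 441.9 kN/m; ΣW sinα = 147.2 kN/m
Resisting = 112.5 + 441.9·tan28.3° = 112.5 + 237.9 = 350.4 kN/m
FS = 350.4 / 147.2 = 2.380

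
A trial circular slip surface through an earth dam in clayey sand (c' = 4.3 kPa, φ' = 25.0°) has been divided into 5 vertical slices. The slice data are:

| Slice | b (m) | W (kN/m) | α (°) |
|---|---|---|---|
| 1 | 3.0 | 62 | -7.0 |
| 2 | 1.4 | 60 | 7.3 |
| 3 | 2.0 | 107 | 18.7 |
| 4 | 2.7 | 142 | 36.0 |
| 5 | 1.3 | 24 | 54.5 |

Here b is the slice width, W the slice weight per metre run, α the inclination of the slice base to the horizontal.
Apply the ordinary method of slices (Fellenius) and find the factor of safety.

FS = 1.57

Ordinary method of slices: FS = Σ[c'·Δl_i + (W_i cosα_i)·tanφ'] / Σ W_i sinα_i, with Δl_i = b_i / cosα_i.
Slice 1: Δl = 3.0/cos(-7.0°) = 3.023 m; N'_1 = 62·cos(-7.0°) = 61.5; c'Δl = 13.00; W sinα = -7.6
Slice 2: Δl = 1.4/cos7.3° = 1.411 m; N'_2 = 60·cos7.3° = 59.5; c'Δl = 6.07; W sinα = 7.6
Slice 3: Δl = 2.0/cos18.7° = 2.111 m; N'_3 = 107·cos18.7° = 101.4; c'Δl = 9.08; W sinα = 34.3
Slice 4: Δl = 2.7/cos36.0° = 3.337 m; N'_4 = 142·cos36.0° = 114.9; c'Δl = 14.35; W sinα = 83.5
Slice 5: Δl = 1.3/cos54.5° = 2.239 m; N'_5 = 24·cos54.5° = 13.9; c'Δl = 9.63; W sinα = 19.5
Σc'Δl = 52.1 kN/m; ΣN' = 351.2 kN/m; ΣW sinα = 137.4 kN/m
Resisting = 52.1 + 351.2·tan25.0° = 52.1 + 163.8 = 215.9 kN/m
FS = 215.9 / 137.4 = 1.572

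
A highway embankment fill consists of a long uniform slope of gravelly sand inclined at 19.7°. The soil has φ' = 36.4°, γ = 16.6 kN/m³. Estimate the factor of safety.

FS = 2.06

For a dry cohesionless infinite slope the factor of safety is FS = tanφ' / tanβ.
FS = tan36.4° / tan19.7° = 0.7373 / 0.3581 = 2.059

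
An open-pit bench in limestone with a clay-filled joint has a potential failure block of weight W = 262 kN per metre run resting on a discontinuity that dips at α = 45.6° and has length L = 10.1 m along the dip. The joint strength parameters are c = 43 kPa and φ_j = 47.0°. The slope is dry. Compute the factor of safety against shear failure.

FS = 3.37

Resolving the block weight along and normal to the plane and applying the Mohr–Coulomb strength on the joint:
N' = W cosα = 262·cos45.6° = 183.3 kN/m
Driving force T = W sinα = 262·sin45.6° = 187.2 kN/m
Resisting force R = c·L + N'·tanφ_j = 43·10.1 + 183.3·tan47.0° = 434.3 + 196.6 = 630.9 kN/m
FS = R / T = 630.9 / 187.2 = 3.370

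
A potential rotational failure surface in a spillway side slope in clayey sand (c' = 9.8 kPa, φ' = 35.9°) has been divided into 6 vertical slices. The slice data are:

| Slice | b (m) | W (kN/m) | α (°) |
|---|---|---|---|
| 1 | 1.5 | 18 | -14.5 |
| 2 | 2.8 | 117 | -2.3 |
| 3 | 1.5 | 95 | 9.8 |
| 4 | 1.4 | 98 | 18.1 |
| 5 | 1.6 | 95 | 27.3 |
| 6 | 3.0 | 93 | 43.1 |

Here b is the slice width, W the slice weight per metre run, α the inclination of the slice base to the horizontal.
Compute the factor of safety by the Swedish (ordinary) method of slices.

Ordinary method of slices: FS = Σ[c'·Δl_i + (W_i cosα_i)·tanφ'] / Σ W_i sinα_i, with Δl_i = b_i / cosα_i.
Slice 1: Δl = 1.5/cos(-14.5°) = 1.549 m; N'_1 = 18·cos(-14.5°) = 17.4; c'Δl = 15.18; W sinα = -4.5
Slice 2: Δl = 2.8/cos(-2.3°) = 2.802 m; N'_2 = 117·cos(-2.3°) = 116.9; c'Δl = 27.46; W sinα = -4.7
Slice 3: Δl = 1.5/cos9.8° = 1.522 m; N'_3 = 95·cos9.8° = 93.6; c'Δl = 14.92; W sinα = 16.2
Slice 4: Δl = 1.4/cos18.1° = 1.473 m; N'_4 = 98·cos18.1° = 93.2; c'Δl = 14.43; W sinα = 30.4
Slice 5: Δl = 1.6/cos27.3° = 1.801 m; N'_5 = 95·cos27.3° = 84.4; c'Δl = 17.65; W sinα = 43.6
Slice 6: Δl = 3.0/cos43.1° = 4.109 m; N'_6 = 93·cos43.1° = 67.9; c'Δl = 40.27; W sinα = 63.5
Σc'Δl = 129.9 kN/m; ΣN' = 473.4 kN/m; ΣW sinα = 144.5 kN/m
Resisting = 129.9 + 473.4·tan35.9° = 129.9 + 342.7 = 472.6 kN/m
FS = 472.6 / 144.5 = 3.270

FS = 3.27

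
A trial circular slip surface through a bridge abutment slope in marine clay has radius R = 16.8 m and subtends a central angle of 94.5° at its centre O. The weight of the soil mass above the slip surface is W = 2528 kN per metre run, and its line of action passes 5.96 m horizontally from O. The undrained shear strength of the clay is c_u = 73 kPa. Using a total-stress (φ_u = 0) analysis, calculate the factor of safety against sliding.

Taking moments about the centre O, the resisting moment is provided by the undrained shear strength acting along the arc:
Arc length L_a = R·θ = 16.8·(94.5°·π/180) = 16.8·1.6493 = 27.71 m
M_R = c_u·L_a·R = 73·27.71·16.8 = 33982.1 kN·m/m
M_D = W·d = 2528·5.96 = 15066.9 kN·m/m
FS = M_R / M_D = 33982.1 / 15066.9 = 2.255

FS = 2.26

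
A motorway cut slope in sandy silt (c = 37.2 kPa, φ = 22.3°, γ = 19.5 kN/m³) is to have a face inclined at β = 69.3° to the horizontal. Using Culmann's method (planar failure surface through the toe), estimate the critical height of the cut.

Culmann's analysis gives the critical failure plane at α_cr = (β + φ)/2 = (69.3 + 22.3)/2 = 45.8°, and the critical height
H_c = (4c/γ) · sinβ cosφ / [1 − cos(β − φ)]
    = (4·37.2/19.5) · sin69.3°·cos22.3° / [1 − cos(47.0°)]
    = 7.631 · 0.9354·0.9252 / [1 − 0.6820]
    = 7.631 · 0.8655 / 0.3180
    = 20.77 m

H_c = 20.77 m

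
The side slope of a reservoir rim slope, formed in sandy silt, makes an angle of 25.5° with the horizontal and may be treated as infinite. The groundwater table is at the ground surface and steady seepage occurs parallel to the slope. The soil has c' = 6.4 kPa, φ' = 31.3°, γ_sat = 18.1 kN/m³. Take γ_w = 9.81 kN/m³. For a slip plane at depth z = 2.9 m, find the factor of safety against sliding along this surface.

FS = 0.90

With seepage parallel to the slope and the water table at the surface, the effective normal stress on the slip plane uses the buoyant unit weight γ' = γ_sat − γ_w while the driving shear stress uses γ_sat:
FS = [c' + γ' z cos²β tanφ'] / [γ_sat z sinβ cosβ]
γ' = 18.1 − 9.81 = 8.29 kN/m³
Numerator = 6.4 + 8.29·2.9·cos²25.5°·tan31.3° = 6.4 + 8.29·2.9·0.8147·0.6080 = 18.308 kPa
Denominator = 18.1·2.9·sin25.5°·cos25.5° = 18.1·2.9·0.4305·0.9026 = 20.396 kPa
FS = 18.308 / 20.396 = 0.898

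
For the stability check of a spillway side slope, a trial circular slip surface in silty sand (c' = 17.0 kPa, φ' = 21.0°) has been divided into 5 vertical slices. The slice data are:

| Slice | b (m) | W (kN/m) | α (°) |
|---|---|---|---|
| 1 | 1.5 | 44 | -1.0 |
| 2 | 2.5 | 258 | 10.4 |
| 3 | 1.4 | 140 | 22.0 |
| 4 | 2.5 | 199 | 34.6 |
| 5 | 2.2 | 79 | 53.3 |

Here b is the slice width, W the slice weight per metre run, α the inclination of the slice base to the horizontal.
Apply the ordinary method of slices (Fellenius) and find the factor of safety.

Ordinary method of slices: FS = Σ[c'·Δl_i + (W_i cosα_i)·tanφ'] / Σ W_i sinα_i, with Δl_i = b_i / cosα_i.
Slice 1: Δl = 1.5/cos(-1.0°) = 1.500 m; N'_1 = 44·cos(-1.0°) = 44.0; c'Δl = 25.50; W sinα = -0.8
Slice 2: Δl = 2.5/cos10.4° = 2.542 m; N'_2 = 258·cos10.4° = 253.8; c'Δl = 43.21; W sinα = 46.6
Slice 3: Δl = 1.4/cos22.0° = 1.510 m; N'_3 = 140·cos22.0° = 129.8; c'Δl = 25.67; W sinα = 52.4
Slice 4: Δl = 2.5/cos34.6° = 3.037 m; N'_4 = 199·cos34.6° = 163.8; c'Δl = 51.63; W sinα = 113.0
Slice 5: Δl = 2.2/cos53.3° = 3.681 m; N'_5 = 79·cos53.3° = 47.2; c'Δl = 62.58; W sinα = 63.3
Σc'Δl = 208.6 kN/m; ΣN' = 638.6 kN/m; ΣW sinα = 274.6 kN/m
Resisting = 208.6 + 638.6·tan21.0° = 208.6 + 245.1 = 453.7 kN/m
FS = 453.7 / 274.6 = 1.652

FS = 1.65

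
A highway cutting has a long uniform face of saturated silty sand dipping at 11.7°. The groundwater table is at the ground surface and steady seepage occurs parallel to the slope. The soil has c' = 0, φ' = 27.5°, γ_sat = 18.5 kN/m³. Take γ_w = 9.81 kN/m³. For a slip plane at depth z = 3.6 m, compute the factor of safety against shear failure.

With seepage parallel to the slope and the water table at the surface, the effective normal stress on the slip plane uses the buoyant unit weight γ' = γ_sat − γ_w while the driving shear stress uses γ_sat:
FS = [c' + γ' z cos²β tanφ'] / [γ_sat z sinβ cosβ]
(For c' = 0 this reduces to FS = (γ'/γ_sat)·tanφ'/tanβ.)
γ' = 18.5 − 9.81 = 8.69 kN/m³
Numerator = 0.0 + 8.69·3.6·cos²11.7°·tan27.5° = 0.0 + 8.69·3.6·0.9589·0.5206 = 15.616 kPa
Denominator = 18.5·3.6·sin11.7°·cos11.7° = 18.5·3.6·0.2028·0.9792 = 13.225 kPa
FS = 15.616 / 13.225 = 1.181

FS = 1.18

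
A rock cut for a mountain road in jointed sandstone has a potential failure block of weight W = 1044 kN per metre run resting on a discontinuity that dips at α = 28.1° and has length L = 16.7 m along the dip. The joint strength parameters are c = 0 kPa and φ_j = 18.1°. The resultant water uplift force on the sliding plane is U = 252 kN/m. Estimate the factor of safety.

FS = 0.44

Resolving the block weight along and normal to the plane and applying the Mohr–Coulomb strength on the joint:
N' = W cosα − U = 1044·cos28.1° − 252 = 668.9 kN/m
Driving force T = W sinα = 1044·sin28.1° = 491.7 kN/m
Resisting force R = c·L + N'·tanφ_j = 0·16.7 + 668.9·tan18.1° = 0.0 + 218.6 = 218.6 kN/m
FS = R / T = 218.6 / 491.7 = 0.445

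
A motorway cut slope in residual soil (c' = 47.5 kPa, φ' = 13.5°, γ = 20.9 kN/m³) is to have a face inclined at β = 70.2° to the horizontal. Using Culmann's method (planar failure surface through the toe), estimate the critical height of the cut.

H_c = 18.44 m

Culmann's analysis gives the critical failure plane at α_cr = (β + φ')/2 = (70.2 + 13.5)/2 = 41.9°, and the critical height
H_c = (4c'/γ) · sinβ cosφ' / [1 − cos(β − φ')]
    = (4·47.5/20.9) · sin70.2°·cos13.5° / [1 − cos(56.7°)]
    = 9.091 · 0.9409·0.9724 / [1 − 0.5490]
    = 9.091 · 0.9149 / 0.4510
    = 18.44 m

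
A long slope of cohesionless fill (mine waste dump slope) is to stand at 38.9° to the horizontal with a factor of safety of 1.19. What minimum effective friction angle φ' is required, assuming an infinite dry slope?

FS = tanφ'/tanβ ⇒ tanφ' = FS · tanβ = 1.19 · tan38.9° = 0.9602
φ' = arctan(0.9602) = 43.84°

φ' = 43.8°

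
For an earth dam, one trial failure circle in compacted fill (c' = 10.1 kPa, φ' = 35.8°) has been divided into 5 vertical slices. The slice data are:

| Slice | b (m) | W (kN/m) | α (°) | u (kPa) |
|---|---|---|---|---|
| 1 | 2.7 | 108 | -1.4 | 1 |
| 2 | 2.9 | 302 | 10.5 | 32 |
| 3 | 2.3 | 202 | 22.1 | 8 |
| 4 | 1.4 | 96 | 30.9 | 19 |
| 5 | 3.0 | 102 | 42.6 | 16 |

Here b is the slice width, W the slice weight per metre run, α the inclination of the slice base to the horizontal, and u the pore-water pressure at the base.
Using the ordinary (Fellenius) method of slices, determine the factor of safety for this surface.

FS = 2.13

Ordinary method of slices: FS = Σ[c'·Δl_i + (W_i cosα_i − u_i·Δl_i)·tanφ'] / Σ W_i sinα_i, with Δl_i = b_i / cosα_i.
Slice 1: Δl = 2.7/cos(-1.4°) = 2.701 m; N'_1 = 108·cos(-1.4°) − 1·2.701 = 105.3; c'Δl = 27.28; W sinα = -2.6
Slice 2: Δl = 2.9/cos10.5° = 2.949 m; N'_2 = 302·cos10.5° − 32·2.949 = 202.6; c'Δl = 29.79; W sinα = 55.0
Slice 3: Δl = 2.3/cos22.1° = 2.482 m; N'_3 = 202·cos22.1° − 8·2.482 = 167.3; c'Δl = 25.07; W sinα = 76.0
Slice 4: Δl = 1.4/cos30.9° = 1.632 m; N'_4 = 96·cos30.9° − 19·1.632 = 51.4; c'Δl = 16.48; W sinα = 49.3
Slice 5: Δl = 3.0/cos42.6° = 4.076 m; N'_5 = 102·cos42.6° − 16·4.076 = 9.9; c'Δl = 41.16; W sinα = 69.0
Σc'Δl = 139.8 kN/m; ΣN' = 536.4 kN/m; ΣW sinα = 246.7 kN/m
Resisting = 139.8 + 536.4·tan35.8° = 139.8 + 386.8 = 526.6 kN/m
FS = 526.6 / 246.7 = 2.134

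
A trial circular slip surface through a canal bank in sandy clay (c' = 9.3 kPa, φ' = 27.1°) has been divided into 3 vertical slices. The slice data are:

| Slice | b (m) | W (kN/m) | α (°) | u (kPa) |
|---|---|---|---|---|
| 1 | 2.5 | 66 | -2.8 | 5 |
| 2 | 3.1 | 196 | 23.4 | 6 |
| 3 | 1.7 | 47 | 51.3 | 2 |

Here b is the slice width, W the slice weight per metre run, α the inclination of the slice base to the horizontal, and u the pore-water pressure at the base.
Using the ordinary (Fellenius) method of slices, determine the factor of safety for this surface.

Ordinary method of slices: FS = Σ[c'·Δl_i + (W_i cosα_i − u_i·Δl_i)·tanφ'] / Σ W_i sinα_i, with Δl_i = b_i / cosα_i.
Slice 1: Δl = 2.5/cos(-2.8°) = 2.503 m; N'_1 = 66·cos(-2.8°) − 5·2.503 = 53.4; c'Δl = 23.28; W sinα = -3.2
Slice 2: Δl = 3.1/cos23.4° = 3.378 m; N'_2 = 196·cos23.4° − 6·3.378 = 159.6; c'Δl = 31.41; W sinα = 77.8
Slice 3: Δl = 1.7/cos51.3° = 2.719 m; N'_3 = 47·cos51.3° − 2·2.719 = 23.9; c'Δl = 25.29; W sinα = 36.7
Σc'Δl = 80.0 kN/m; ΣN' = 237.0 kN/m; ΣW sinα = 111.3 kN/m
Resisting = 80.0 + 237.0·tan27.1° = 80.0 + 121.3 = 201.2 kN/m
FS = 201.2 / 111.3 = 1.808

FS = 1.81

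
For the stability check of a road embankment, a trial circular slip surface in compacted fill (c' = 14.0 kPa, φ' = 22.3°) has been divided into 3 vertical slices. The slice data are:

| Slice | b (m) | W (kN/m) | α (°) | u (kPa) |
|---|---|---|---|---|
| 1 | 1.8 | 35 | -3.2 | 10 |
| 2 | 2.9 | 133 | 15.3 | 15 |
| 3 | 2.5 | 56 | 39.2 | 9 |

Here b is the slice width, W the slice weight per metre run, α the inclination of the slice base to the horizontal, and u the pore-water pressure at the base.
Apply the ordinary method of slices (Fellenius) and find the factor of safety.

Ordinary method of slices: FS = Σ[c'·Δl_i + (W_i cosα_i − u_i·Δl_i)·tanφ'] / Σ W_i sinα_i, with Δl_i = b_i / cosα_i.
Slice 1: Δl = 1.8/cos(-3.2°) = 1.803 m; N'_1 = 35·cos(-3.2°) − 10·1.803 = 16.9; c'Δl = 25.24; W sinα = -2.0
Slice 2: Δl = 2.9/cos15.3° = 3.007 m; N'_2 = 133·cos15.3° − 15·3.007 = 83.2; c'Δl = 42.09; W sinα = 35.1
Slice 3: Δl = 2.5/cos39.2° = 3.226 m; N'_3 = 56·cos39.2° − 9·3.226 = 14.4; c'Δl = 45.16; W sinα = 35.4
Σc'Δl = 112.5 kN/m; ΣN' = 114.5 kN/m; ΣW sinα = 68.5 kN/m
Resisting = 112.5 + 114.5·tan22.3° = 112.5 + 46.9 = 159.4 kN/m
FS = 159.4 / 68.5 = 2.326

FS = 2.33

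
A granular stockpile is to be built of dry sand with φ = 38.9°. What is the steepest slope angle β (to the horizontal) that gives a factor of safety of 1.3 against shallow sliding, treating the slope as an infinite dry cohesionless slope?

For an infinite dry cohesionless slope FS = tanφ/tanβ, so tanβ = tanφ / FS.
tanβ = tan38.9° / 1.3 = 0.8069 / 1.3 = 0.6207
β = arctan(0.6207) = 31.83°

β = 31.8°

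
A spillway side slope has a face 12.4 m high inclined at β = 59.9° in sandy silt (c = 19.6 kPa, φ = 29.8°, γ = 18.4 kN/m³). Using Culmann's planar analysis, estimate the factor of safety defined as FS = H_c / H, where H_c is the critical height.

FS = 1.91

H_c = (4c/γ) · sinβ cosφ / [1 − cos(β − φ)]
    = (4·19.6/18.4) · sin59.9°·cos29.8° / [1 − cos30.1°]
    = 4.261 · 0.7507 / 0.1348 = 23.72 m
FS = H_c / H = 23.72 / 12.4 = 1.913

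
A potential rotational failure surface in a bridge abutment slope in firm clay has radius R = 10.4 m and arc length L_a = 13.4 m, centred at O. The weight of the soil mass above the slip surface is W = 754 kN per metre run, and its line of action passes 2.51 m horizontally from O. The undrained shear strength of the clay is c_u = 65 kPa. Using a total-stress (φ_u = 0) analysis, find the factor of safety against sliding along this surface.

Taking moments about the centre O, the resisting moment is provided by the undrained shear strength acting along the arc:
M_R = c_u·L_a·R = 65·13.40·10.4 = 9058.4 kN·m/m
M_D = W·d = 754·2.51 = 1892.5 kN·m/m
FS = M_R / M_D = 9058.4 / 1892.5 = 4.786

FS = 4.79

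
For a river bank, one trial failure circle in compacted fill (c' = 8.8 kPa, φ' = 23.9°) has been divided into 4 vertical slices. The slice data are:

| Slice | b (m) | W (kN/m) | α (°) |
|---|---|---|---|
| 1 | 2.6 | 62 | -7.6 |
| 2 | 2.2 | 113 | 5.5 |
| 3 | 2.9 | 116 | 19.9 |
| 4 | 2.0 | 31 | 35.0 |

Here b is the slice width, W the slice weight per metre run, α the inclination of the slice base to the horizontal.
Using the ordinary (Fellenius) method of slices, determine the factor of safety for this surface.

Ordinary method of slices: FS = Σ[c'·Δl_i + (W_i cosα_i)·tanφ'] / Σ W_i sinα_i, with Δl_i = b_i / cosα_i.
Slice 1: Δl = 2.6/cos(-7.6°) = 2.623 m; N'_1 = 62·cos(-7.6°) = 61.5; c'Δl = 23.08; W sinα = -8.2
Slice 2: Δl = 2.2/cos5.5° = 2.210 m; N'_2 = 113·cos5.5° = 112.5; c'Δl = 19.45; W sinα = 10.8
Slice 3: Δl = 2.9/cos19.9° = 3.084 m; N'_3 = 116·cos19.9° = 109.1; c'Δl = 27.14; W sinα = 39.5
Slice 4: Δl = 2.0/cos35.0° = 2.442 m; N'_4 = 31·cos35.0° = 25.4; c'Δl = 21.49; W sinα = 17.8
Σc'Δl = 91.2 kN/m; ΣN' = 308.4 kN/m; ΣW sinα = 59.9 kN/m
Resisting = 91.2 + 308.4·tan23.9° = 91.2 + 136.7 = 227.8 kN/m
FS = 227.8 / 59.9 = 3.804

FS = 3.80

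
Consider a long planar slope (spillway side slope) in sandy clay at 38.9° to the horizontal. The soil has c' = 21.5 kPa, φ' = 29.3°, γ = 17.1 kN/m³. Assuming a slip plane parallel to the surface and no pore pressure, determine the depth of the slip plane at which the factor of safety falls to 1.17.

z = 5.42 m

Setting FS = 1.17 in FS = [c' + γz cos²β tanφ'] / [γz sinβ cosβ] and solving for z:
z = c' / [γ cosβ (FS·sinβ − cosβ·tanφ')]
  = 21.5 / [17.1·cos38.9°·(1.17·sin38.9° − cos38.9°·tan29.3°)]
  = 21.5 / [17.1·0.7782·(1.17·0.6280 − 0.7782·0.5612)]
  = 21.5 / 3.9656 = 5.422 m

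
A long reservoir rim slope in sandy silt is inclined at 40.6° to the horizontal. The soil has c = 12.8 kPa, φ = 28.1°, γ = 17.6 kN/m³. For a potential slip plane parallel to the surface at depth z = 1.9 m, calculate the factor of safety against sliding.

For an infinite slope with a slip plane parallel to the surface (no pore pressure): FS = [c + γz cos²β tanφ] / [γz sinβ cosβ].
γz = 17.6·1.9 = 33.44 kN/m²
Numerator = 12.8 + 33.44·cos²40.6°·tan28.1° = 12.8 + 33.44·0.5765·0.5340 = 23.093 kPa
Denominator = 33.44·sin40.6°·cos40.6° = 33.44·0.6508·0.7593 = 16.523 kPa
FS = 23.093 / 16.523 = 1.398

FS = 1.40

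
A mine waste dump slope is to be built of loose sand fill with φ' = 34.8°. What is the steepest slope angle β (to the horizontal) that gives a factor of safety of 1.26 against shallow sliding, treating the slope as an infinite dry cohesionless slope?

β = 28.9°

For an infinite dry cohesionless slope FS = tanφ'/tanβ, so tanβ = tanφ' / FS.
tanβ = tan34.8° / 1.26 = 0.6950 / 1.26 = 0.5516
β = arctan(0.5516) = 28.88°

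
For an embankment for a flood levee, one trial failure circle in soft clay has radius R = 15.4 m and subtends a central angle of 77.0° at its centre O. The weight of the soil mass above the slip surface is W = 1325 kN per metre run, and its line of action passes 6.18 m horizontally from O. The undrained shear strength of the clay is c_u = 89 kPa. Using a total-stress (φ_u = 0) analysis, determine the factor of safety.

FS = 3.46

Taking moments about the centre O, the resisting moment is provided by the undrained shear strength acting along the arc:
Arc length L_a = R·θ = 15.4·(77.0°·π/180) = 15.4·1.3439 = 20.70 m
M_R = c_u·L_a·R = 89·20.70·15.4 = 28366.1 kN·m/m
M_D = W·d = 1325·6.18 = 8188.5 kN·m/m
FS = M_R / M_D = 28366.1 / 8188.5 = 3.464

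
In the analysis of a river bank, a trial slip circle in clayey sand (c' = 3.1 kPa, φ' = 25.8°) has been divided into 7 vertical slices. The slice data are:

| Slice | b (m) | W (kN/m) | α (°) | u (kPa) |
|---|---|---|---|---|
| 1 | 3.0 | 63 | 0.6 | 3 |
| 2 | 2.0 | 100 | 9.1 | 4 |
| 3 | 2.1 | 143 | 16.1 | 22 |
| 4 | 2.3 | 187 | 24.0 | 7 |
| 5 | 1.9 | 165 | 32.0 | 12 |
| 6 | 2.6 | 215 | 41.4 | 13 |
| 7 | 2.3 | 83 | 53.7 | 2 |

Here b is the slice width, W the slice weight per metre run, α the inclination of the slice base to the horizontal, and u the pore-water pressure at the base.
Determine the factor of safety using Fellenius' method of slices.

FS = 0.88

Ordinary method of slices: FS = Σ[c'·Δl_i + (W_i cosα_i − u_i·Δl_i)·tanφ'] / Σ W_i sinα_i, with Δl_i = b_i / cosα_i.
Slice 1: Δl = 3.0/cos0.6° = 3.000 m; N'_1 = 63·cos0.6° − 3·3.000 = 54.0; c'Δl = 9.30; W sinα = 0.7
Slice 2: Δl = 2.0/cos9.1° = 2.025 m; N'_2 = 100·cos9.1° − 4·2.025 = 90.6; c'Δl = 6.28; W sinα = 15.8
Slice 3: Δl = 2.1/cos16.1° = 2.186 m; N'_3 = 143·cos16.1° − 22·2.186 = 89.3; c'Δl = 6.78; W sinα = 39.7
Slice 4: Δl = 2.3/cos24.0° = 2.518 m; N'_4 = 187·cos24.0° − 7·2.518 = 153.2; c'Δl = 7.80; W sinα = 76.1
Slice 5: Δl = 1.9/cos32.0° = 2.240 m; N'_5 = 165·cos32.0° − 12·2.240 = 113.0; c'Δl = 6.95; W sinα = 87.4
Slice 6: Δl = 2.6/cos41.4° = 3.466 m; N'_6 = 215·cos41.4° − 13·3.466 = 116.2; c'Δl = 10.75; W sinα = 142.2
Slice 7: Δl = 2.3/cos53.7° = 3.885 m; N'_7 = 83·cos53.7° − 2·3.885 = 41.4; c'Δl = 12.04; W sinα = 66.9
Σc'Δl = 59.9 kN/m; ΣN' = 657.8 kN/m; ΣW sinα = 428.7 kN/m
Resisting = 59.9 + 657.8·tan25.8° = 59.9 + 318.0 = 377.9 kN/m
FS = 377.9 / 428.7 = 0.881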